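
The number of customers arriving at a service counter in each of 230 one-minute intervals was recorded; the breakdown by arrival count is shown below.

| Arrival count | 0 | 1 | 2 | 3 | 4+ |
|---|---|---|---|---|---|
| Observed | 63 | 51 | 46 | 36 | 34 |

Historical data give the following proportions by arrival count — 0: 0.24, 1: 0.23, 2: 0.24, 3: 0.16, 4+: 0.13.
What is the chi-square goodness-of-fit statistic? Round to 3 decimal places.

3.283

Expected counts E_i = n·p_i: 230×0.24 = 55.2, 230×0.23 = 52.9, 230×0.24 = 55.2, 230×0.16 = 36.8, 230×0.13 = 29.9.
cat         O        E   (O−E)²/E
0          63     55.2     1.1022
1          51     52.9     0.0682
2          46     55.2     1.5333
3          36     36.8     0.0174
4+         34     29.9     0.5622
Sum = 3.283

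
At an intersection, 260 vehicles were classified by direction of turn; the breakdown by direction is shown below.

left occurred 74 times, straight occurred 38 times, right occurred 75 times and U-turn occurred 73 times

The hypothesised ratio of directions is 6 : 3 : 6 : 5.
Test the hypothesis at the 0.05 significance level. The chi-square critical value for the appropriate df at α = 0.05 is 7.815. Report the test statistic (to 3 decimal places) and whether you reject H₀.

1.331; do not reject

Ratio total = 20. Expected counts: 260×6/20 = 78, 260×3/20 = 39, 260×6/20 = 78, 260×5/20 = 65.
left: (74 − 78)²/78 = 16/78 = 0.2051
straight: (38 − 39)²/39 = 1/39 = 0.0256
right: (75 − 78)²/78 = 9/78 = 0.1154
U-turn: (73 − 65)²/65 = 64/65 = 0.9846
Sum = 1.331
df = 3. Since 1.331 < 7.815, we do not reject H₀.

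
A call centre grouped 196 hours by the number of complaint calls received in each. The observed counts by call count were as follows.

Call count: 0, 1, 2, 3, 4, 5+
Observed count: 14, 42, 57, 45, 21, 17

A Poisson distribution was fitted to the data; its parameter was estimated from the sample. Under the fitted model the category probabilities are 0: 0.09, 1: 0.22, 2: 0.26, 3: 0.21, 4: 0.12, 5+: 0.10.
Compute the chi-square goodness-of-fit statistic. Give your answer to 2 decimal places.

Expected counts E_i = n·p_i: 196×0.09 = 17.64, 196×0.22 = 43.12, 196×0.26 = 50.96, 196×0.21 = 41.16, 196×0.12 = 23.52, 196×0.10 = 19.6.
cat         O        E   (O−E)²/E
0          14    17.64      0.751
1          42    43.12      0.029
2          57    50.96      0.716
3          45    41.16      0.358
4          21    23.52      0.270
5+         17     19.6      0.345
Sum = 2.47

2.47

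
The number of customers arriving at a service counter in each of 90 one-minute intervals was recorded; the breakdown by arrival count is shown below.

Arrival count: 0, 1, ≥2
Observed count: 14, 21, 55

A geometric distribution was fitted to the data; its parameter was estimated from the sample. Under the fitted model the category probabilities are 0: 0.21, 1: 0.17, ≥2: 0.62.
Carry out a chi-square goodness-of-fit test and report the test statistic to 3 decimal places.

Expected counts E_i = n·p_i: 90×0.21 = 18.9, 90×0.17 = 15.3, 90×0.62 = 55.8.
cat         O        E   (O−E)²/E
0          14     18.9     1.2704
1          21     15.3     2.1235
≥2         55     55.8     0.0115
Sum = 3.405

3.405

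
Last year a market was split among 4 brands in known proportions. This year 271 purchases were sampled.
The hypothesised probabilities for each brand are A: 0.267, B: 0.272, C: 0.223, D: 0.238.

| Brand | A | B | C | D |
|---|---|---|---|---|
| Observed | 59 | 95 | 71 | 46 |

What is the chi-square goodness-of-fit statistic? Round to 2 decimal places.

15.77

Expected counts E_i = n·p_i: 271×0.267 = 72.357, 271×0.272 = 73.712, 271×0.223 = 60.433, 271×0.238 = 64.498.
cat         O        E   (O−E)²/E
A          59   72.357      2.466
B          95   73.712      6.148
C          71   60.433      1.848
D          46   64.498      5.305
Sum = 15.77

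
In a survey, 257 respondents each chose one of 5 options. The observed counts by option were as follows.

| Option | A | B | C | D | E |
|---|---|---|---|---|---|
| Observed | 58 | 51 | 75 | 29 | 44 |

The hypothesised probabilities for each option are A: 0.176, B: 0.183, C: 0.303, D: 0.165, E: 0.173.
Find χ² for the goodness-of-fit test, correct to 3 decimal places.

8.287

Expected counts E_i = n·p_i: 257×0.176 = 45.232, 257×0.183 = 47.031, 257×0.303 = 77.871, 257×0.165 = 42.405, 257×0.173 = 44.461.
χ² = (58−45.232)²/45.232 + (51−47.031)²/47.031 + (75−77.871)²/77.871 + (29−42.405)²/42.405 + (44−44.461)²/44.461
   = 3.6041 + 0.3349 + 0.1058 + 4.2376 + 0.0048
Sum = 8.287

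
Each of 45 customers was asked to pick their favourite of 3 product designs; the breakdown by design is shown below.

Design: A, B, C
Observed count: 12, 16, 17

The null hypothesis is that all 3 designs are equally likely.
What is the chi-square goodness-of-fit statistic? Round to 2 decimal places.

0.93

Expected count for each of the 3 categories: 45/3 = 15.
cat         O        E   (O−E)²/E
A          12       15      0.600
B          16       15      0.067
C          17       15      0.267
Sum = 0.93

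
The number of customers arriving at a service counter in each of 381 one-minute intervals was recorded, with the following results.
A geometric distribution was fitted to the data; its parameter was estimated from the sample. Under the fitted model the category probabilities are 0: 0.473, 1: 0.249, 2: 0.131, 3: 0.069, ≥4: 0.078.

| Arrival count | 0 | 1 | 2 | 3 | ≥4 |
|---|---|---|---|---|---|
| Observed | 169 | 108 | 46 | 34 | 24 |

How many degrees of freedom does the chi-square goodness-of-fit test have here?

There are k = 5 categories and 1 parameter estimated from the data, so df = 5 − 1 − 1 = 3.

3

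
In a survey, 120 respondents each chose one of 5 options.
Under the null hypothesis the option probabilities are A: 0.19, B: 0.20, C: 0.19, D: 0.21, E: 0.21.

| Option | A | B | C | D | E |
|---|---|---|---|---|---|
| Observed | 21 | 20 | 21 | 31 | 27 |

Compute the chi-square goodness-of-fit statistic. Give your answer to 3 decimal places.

Expected counts E_i = n·p_i: 120×0.19 = 22.8, 120×0.20 = 24, 120×0.19 = 22.8, 120×0.21 = 25.2, 120×0.21 = 25.2.
A: (21 − 22.8)²/22.8 = 3.24/22.8 = 0.1421
B: (20 − 24)²/24 = 16/24 = 0.6667
C: (21 − 22.8)²/22.8 = 3.24/22.8 = 0.1421
D: (31 − 25.2)²/25.2 = 33.64/25.2 = 1.3349
E: (27 − 25.2)²/25.2 = 3.24/25.2 = 0.1286
Sum = 2.414

2.414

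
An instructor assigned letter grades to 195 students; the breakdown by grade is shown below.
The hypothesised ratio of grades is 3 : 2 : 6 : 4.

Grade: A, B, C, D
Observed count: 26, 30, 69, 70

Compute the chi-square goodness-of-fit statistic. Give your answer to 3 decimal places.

12.218

Ratio total = 15. Expected counts: 195×3/15 = 39, 195×2/15 = 26, 195×6/15 = 78, 195×4/15 = 52.
cat         O        E   (O−E)²/E
A          26       39     4.3333
B          30       26     0.6154
C          69       78     1.0385
D          70       52     6.2308
Sum = 12.218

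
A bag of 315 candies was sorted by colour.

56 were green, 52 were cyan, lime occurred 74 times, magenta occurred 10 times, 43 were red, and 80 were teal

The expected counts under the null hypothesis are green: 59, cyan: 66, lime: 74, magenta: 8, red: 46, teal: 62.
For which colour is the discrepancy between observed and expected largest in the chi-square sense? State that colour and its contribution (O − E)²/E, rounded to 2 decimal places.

χ² = (56−59)²/59 + (52−66)²/66 + (74−74)²/74 + (10−8)²/8 + (43−46)²/46 + (80−62)²/62
   = 0.153 + 2.970 + 0.000 + 0.500 + 0.196 + 5.226
The largest term is for teal: 5.23.

teal, 5.23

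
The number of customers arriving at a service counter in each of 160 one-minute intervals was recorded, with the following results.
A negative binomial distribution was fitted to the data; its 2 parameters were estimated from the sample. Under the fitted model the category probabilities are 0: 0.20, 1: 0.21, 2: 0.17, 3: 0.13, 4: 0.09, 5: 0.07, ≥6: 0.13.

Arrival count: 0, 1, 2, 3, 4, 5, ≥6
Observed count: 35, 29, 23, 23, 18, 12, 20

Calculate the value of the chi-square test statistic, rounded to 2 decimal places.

Expected counts E_i = n·p_i: 160×0.20 = 32, 160×0.21 = 33.6, 160×0.17 = 27.2, 160×0.13 = 20.8, 160×0.09 = 14.4, 160×0.07 = 11.2, 160×0.13 = 20.8.
0: (35 − 32)²/32 = 9/32 = 0.281
1: (29 − 33.6)²/33.6 = 21.16/33.6 = 0.630
2: (23 − 27.2)²/27.2 = 17.64/27.2 = 0.649
3: (23 − 20.8)²/20.8 = 4.84/20.8 = 0.233
4: (18 − 14.4)²/14.4 = 12.96/14.4 = 0.900
5: (12 − 11.2)²/11.2 = 0.64/11.2 = 0.057
≥6: (20 − 20.8)²/20.8 = 0.64/20.8 = 0.031
Sum = 2.78

2.78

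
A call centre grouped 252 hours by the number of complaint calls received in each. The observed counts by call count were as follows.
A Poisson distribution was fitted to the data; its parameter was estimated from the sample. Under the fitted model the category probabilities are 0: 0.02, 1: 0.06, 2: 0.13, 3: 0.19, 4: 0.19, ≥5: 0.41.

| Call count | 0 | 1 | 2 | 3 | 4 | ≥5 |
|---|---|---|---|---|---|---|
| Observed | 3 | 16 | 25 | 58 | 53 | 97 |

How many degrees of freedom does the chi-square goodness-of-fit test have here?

There are k = 6 categories and 1 parameter estimated from the data, so df = 6 − 1 − 1 = 4.

4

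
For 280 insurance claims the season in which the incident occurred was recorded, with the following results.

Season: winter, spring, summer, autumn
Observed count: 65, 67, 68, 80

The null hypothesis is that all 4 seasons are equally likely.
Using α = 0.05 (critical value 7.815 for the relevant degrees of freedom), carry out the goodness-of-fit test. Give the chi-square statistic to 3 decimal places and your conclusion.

Expected count for each of the 4 categories: 280/4 = 70.
winter: (65 − 70)²/70 = 25/70 = 0.3571
spring: (67 − 70)²/70 = 9/70 = 0.1286
summer: (68 − 70)²/70 = 4/70 = 0.0571
autumn: (80 − 70)²/70 = 100/70 = 1.4286
Sum = 1.971
df = 3. Since 1.971 < 7.815, we do not reject H₀.

1.971; do not reject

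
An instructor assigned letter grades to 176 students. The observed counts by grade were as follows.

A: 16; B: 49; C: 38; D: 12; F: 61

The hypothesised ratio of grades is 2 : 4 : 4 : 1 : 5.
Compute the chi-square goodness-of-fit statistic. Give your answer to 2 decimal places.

3.77

Ratio total = 16. Expected counts: 176×2/16 = 22, 176×4/16 = 44, 176×4/16 = 44, 176×1/16 = 11, 176×5/16 = 55.
cat         O        E   (O−E)²/E
A          16       22      1.636
B          49       44      0.568
C          38       44      0.818
D          12       11      0.091
F          61       55      0.655
Sum = 3.77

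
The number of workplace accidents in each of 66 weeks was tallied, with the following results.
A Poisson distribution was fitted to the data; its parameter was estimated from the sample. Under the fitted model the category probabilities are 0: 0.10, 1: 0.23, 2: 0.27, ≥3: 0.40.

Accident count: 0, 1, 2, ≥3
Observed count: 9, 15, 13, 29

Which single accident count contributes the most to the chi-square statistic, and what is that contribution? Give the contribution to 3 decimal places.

2, 1.304

Expected counts E_i = n·p_i: 66×0.10 = 6.6, 66×0.23 = 15.18, 66×0.27 = 17.82, 66×0.40 = 26.4.
0: (9 − 6.6)²/6.6 = 5.76/6.6 = 0.8727
1: (15 − 15.18)²/15.18 = 0.0324/15.18 = 0.0021
2: (13 − 17.82)²/17.82 = 23.2324/17.82 = 1.3037
≥3: (29 − 26.4)²/26.4 = 6.76/26.4 = 0.2561
The largest term is for 2: 1.304.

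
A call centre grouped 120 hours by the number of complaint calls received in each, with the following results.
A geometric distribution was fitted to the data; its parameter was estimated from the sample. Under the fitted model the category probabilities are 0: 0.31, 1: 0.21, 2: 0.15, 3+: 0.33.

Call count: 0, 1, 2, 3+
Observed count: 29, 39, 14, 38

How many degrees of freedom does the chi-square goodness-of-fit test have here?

2

There are k = 4 categories and 1 parameter estimated from the data, so df = 4 − 1 − 1 = 2.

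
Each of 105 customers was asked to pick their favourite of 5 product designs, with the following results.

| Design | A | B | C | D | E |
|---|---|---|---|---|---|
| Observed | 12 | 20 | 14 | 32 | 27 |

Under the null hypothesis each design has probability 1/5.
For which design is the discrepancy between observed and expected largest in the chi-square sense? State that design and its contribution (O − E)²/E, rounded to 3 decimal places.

D, 5.762

Expected count for each of the 5 categories: 105/5 = 21.
A: (12 − 21)²/21 = 81/21 = 3.8571
B: (20 − 21)²/21 = 1/21 = 0.0476
C: (14 − 21)²/21 = 49/21 = 2.3333
D: (32 − 21)²/21 = 121/21 = 5.7619
E: (27 − 21)²/21 = 36/21 = 1.7143
The largest term is for D: 5.762.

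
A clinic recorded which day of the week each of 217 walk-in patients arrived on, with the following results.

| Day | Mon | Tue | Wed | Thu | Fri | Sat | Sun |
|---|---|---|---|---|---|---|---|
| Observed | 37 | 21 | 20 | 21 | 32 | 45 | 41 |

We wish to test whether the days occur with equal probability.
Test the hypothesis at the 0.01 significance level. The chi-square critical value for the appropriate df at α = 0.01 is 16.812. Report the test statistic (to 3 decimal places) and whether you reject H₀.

Expected count for each of the 7 categories: 217/7 = 31.
Mon: (37 − 31)²/31 = 36/31 = 1.1613
Tue: (21 − 31)²/31 = 100/31 = 3.2258
Wed: (20 − 31)²/31 = 121/31 = 3.9032
Thu: (21 − 31)²/31 = 100/31 = 3.2258
Fri: (32 − 31)²/31 = 1/31 = 0.0323
Sat: (45 − 31)²/31 = 196/31 = 6.3226
Sun: (41 − 31)²/31 = 100/31 = 3.2258
Sum = 21.097
df = 6. Since 21.097 > 16.812, we reject H₀.

21.097; reject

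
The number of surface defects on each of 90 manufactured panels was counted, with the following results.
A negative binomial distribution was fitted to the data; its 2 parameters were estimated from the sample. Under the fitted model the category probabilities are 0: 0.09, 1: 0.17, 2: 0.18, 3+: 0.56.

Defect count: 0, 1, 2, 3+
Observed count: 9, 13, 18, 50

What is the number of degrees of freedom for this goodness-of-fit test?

There are k = 4 categories and 2 parameters estimated from the data, so df = 4 − 1 − 2 = 1.

1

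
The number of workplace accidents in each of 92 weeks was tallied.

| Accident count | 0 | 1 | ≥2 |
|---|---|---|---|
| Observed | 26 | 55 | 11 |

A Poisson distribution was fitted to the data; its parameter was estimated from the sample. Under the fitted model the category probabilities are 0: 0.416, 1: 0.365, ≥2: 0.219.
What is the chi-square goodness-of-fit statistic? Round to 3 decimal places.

21.752

Expected counts E_i = n·p_i: 92×0.416 = 38.272, 92×0.365 = 33.58, 92×0.219 = 20.148.
χ² = (26−38.272)²/38.272 + (55−33.58)²/33.58 + (11−20.148)²/20.148
   = 3.9350 + 13.6634 + 4.1536
Sum = 21.752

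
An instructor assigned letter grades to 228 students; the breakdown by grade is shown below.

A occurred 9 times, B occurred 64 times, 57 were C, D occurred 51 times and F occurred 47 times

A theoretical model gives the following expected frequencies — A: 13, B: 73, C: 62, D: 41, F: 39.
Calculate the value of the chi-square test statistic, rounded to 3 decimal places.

cat         O        E   (O−E)²/E
A           9       13     1.2308
B          64       73     1.1096
C          57       62     0.4032
D          51       41     2.4390
F          47       39     1.6410
Sum = 6.824

6.824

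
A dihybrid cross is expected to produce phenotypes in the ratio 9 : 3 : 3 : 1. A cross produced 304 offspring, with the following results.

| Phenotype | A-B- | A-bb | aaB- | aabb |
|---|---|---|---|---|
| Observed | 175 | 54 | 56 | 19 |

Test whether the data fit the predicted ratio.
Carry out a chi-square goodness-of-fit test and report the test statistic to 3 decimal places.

Ratio total = 16. Expected counts: 304×9/16 = 171, 304×3/16 = 57, 304×3/16 = 57, 304×1/16 = 19.
cat         O        E   (O−E)²/E
A-B-      175      171     0.0936
A-bb       54       57     0.1579
aaB-       56       57     0.0175
aabb       19       19     0.0000
Sum = 0.269

0.269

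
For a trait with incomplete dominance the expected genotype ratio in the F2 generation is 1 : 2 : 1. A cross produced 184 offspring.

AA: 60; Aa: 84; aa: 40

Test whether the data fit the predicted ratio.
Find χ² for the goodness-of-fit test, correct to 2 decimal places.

Ratio total = 4. Expected counts: 184×1/4 = 46, 184×2/4 = 92, 184×1/4 = 46.
χ² = (60−46)²/46 + (84−92)²/92 + (40−46)²/46
   = 4.261 + 0.696 + 0.783
Sum = 5.74

5.74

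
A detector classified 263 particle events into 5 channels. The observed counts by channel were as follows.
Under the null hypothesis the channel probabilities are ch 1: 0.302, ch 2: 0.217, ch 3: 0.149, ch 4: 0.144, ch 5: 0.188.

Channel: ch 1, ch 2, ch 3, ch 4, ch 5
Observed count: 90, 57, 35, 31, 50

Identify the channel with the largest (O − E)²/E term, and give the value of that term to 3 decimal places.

Expected counts E_i = n·p_i: 263×0.302 = 79.426, 263×0.217 = 57.071, 263×0.149 = 39.187, 263×0.144 = 37.872, 263×0.188 = 49.444.
ch 1: (90 − 79.426)²/79.426 = 111.809476/79.426 = 1.4077
ch 2: (57 − 57.071)²/57.071 = 0.005041/57.071 = 0.0001
ch 3: (35 − 39.187)²/39.187 = 17.530969/39.187 = 0.4474
ch 4: (31 − 37.872)²/37.872 = 47.224384/37.872 = 1.2469
ch 5: (50 − 49.444)²/49.444 = 0.309136/49.444 = 0.0063
The largest term is for ch 1: 1.408.

ch 1, 1.408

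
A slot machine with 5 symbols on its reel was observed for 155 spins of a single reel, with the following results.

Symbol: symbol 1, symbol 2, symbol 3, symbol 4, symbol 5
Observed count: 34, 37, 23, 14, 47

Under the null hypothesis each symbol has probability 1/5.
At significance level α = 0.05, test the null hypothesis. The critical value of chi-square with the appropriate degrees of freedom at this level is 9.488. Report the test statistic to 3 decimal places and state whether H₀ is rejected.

Under H₀ each category has probability 1/5, so each expected count is 155/5 = 31.
cat           O        E   (O−E)²/E
symbol 1     34       31     0.2903
symbol 2     37       31     1.1613
symbol 3     23       31     2.0645
symbol 4     14       31     9.3226
symbol 5     47       31     8.2581
Sum = 21.097
df = 4. Since 21.097 > 9.488, we reject H₀.

21.097; reject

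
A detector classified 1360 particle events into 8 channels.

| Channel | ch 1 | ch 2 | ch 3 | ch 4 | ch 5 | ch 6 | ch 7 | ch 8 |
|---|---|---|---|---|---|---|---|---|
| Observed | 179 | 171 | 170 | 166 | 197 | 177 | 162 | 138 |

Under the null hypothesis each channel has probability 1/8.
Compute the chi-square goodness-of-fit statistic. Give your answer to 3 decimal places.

Expected count for each of the 8 categories: 1360/8 = 170.
cat         O        E   (O−E)²/E
ch 1      179      170     0.4765
ch 2      171      170     0.0059
ch 3      170      170     0.0000
ch 4      166      170     0.0941
ch 5      197      170     4.2882
ch 6      177      170     0.2882
ch 7      162      170     0.3765
ch 8      138      170     6.0235
Sum = 11.553

11.553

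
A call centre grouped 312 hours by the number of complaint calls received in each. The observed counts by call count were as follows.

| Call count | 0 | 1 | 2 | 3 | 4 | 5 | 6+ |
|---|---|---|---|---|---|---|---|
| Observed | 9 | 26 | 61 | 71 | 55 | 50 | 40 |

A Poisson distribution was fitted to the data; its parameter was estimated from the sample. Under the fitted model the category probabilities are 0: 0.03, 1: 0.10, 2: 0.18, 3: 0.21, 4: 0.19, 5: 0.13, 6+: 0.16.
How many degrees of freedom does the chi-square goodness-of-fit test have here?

5

There are k = 7 categories and 1 parameter estimated from the data, so df = 7 − 1 − 1 = 5.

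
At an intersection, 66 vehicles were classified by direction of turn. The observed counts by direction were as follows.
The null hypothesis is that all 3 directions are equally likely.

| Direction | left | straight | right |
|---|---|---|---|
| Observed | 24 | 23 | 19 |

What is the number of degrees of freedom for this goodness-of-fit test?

2

There are k = 3 categories and no parameters were estimated from the data, so df = 3 − 1 = 2.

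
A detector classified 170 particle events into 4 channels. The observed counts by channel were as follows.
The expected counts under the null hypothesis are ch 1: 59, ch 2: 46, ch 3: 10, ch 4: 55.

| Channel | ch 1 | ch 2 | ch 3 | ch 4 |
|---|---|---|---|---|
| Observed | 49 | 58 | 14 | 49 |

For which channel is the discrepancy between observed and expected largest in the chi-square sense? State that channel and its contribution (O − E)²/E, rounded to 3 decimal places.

cat         O        E   (O−E)²/E
ch 1       49       59     1.6949
ch 2       58       46     3.1304
ch 3       14       10     1.6000
ch 4       49       55     0.6545
The largest term is for ch 2: 3.130.

ch 2, 3.130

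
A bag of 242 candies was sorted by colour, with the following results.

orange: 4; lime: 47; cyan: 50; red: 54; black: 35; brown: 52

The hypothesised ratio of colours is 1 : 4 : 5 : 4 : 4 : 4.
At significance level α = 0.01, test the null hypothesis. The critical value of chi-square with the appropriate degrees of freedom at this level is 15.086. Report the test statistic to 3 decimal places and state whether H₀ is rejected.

10.682; do not reject

Ratio total = 22. Expected counts: 242×1/22 = 11, 242×4/22 = 44, 242×5/22 = 55, 242×4/22 = 44, 242×4/22 = 44, 242×4/22 = 44.
cat         O        E   (O−E)²/E
orange      4       11     4.4545
lime       47       44     0.2045
cyan       50       55     0.4545
red        54       44     2.2727
black      35       44     1.8409
brown      52       44     1.4545
Sum = 10.682
df = 5. Since 10.682 < 15.086, we do not reject H₀.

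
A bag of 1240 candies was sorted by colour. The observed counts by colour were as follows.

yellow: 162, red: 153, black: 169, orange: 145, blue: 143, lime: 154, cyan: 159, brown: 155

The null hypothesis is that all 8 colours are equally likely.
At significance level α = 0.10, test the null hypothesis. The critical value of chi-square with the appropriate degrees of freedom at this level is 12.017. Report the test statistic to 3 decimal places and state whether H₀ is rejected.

Expected count for each of the 8 categories: 1240/8 = 155.
χ² = (162−155)²/155 + (153−155)²/155 + (169−155)²/155 + (145−155)²/155 + (143−155)²/155 + (154−155)²/155 + (159−155)²/155 + (155−155)²/155
   = 0.3161 + 0.0258 + 1.2645 + 0.6452 + 0.9290 + 0.0065 + 0.1032 + 0.0000
Sum = 3.290
df = 7. Since 3.290 < 12.017, we do not reject H₀.

3.290; do not reject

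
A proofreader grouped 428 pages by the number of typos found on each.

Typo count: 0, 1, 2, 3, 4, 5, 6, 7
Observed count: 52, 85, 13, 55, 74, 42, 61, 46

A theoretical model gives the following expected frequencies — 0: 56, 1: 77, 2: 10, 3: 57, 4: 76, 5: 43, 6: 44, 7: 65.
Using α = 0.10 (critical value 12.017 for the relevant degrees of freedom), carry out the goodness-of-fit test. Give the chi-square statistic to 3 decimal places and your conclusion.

14.285; reject

cat         O        E   (O−E)²/E
0          52       56     0.2857
1          85       77     0.8312
2          13       10     0.9000
3          55       57     0.0702
4          74       76     0.0526
5          42       43     0.0233
6          61       44     6.5682
7          46       65     5.5538
Sum = 14.285
df = 7. Since 14.285 > 12.017, we reject H₀.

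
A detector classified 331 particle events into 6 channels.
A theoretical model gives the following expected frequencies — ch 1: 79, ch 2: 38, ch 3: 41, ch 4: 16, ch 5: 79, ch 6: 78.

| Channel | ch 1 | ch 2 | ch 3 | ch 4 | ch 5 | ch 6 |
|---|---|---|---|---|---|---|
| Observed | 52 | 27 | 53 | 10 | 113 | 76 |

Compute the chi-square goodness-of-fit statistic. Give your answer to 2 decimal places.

χ² = (52−79)²/79 + (27−38)²/38 + (53−41)²/41 + (10−16)²/16 + (113−79)²/79 + (76−78)²/78
   = 9.228 + 3.184 + 3.512 + 2.250 + 14.633 + 0.051
Sum = 32.86

32.86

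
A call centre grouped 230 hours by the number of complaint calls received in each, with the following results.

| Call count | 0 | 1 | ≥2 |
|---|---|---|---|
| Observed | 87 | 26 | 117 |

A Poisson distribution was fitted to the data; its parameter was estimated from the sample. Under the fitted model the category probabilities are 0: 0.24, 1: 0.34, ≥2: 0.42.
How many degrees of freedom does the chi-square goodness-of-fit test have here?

1

There are k = 3 categories and 1 parameter estimated from the data, so df = 3 − 1 − 1 = 1.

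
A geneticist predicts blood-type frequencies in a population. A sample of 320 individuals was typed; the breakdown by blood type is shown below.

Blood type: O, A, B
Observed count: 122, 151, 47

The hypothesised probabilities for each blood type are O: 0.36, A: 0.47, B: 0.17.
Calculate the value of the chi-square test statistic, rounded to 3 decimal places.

1.410

Expected counts E_i = n·p_i: 320×0.36 = 115.2, 320×0.47 = 150.4, 320×0.17 = 54.4.
χ² = (122−115.2)²/115.2 + (151−150.4)²/150.4 + (47−54.4)²/54.4
   = 0.4014 + 0.0024 + 1.0066
Sum = 1.410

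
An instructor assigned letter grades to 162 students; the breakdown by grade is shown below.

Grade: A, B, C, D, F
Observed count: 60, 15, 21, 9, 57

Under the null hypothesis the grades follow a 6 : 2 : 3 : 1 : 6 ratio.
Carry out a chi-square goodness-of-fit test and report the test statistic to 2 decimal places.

Ratio total = 18. Expected counts: 162×6/18 = 54, 162×2/18 = 18, 162×3/18 = 27, 162×1/18 = 9, 162×6/18 = 54.
A: (60 − 54)²/54 = 36/54 = 0.667
B: (15 − 18)²/18 = 9/18 = 0.500
C: (21 − 27)²/27 = 36/27 = 1.333
D: (9 − 9)²/9 = 0/9 = 0.000
F: (57 − 54)²/54 = 9/54 = 0.167
Sum = 2.67

2.67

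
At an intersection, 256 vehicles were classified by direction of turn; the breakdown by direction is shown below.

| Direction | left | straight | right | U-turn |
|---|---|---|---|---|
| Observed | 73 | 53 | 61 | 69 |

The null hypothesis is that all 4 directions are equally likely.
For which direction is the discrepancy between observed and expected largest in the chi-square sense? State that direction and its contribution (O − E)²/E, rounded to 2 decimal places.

Expected count for each of the 4 categories: 256/4 = 64.
left: (73 − 64)²/64 = 81/64 = 1.266
straight: (53 − 64)²/64 = 121/64 = 1.891
right: (61 − 64)²/64 = 9/64 = 0.141
U-turn: (69 − 64)²/64 = 25/64 = 0.391
The largest term is for straight: 1.89.

straight, 1.89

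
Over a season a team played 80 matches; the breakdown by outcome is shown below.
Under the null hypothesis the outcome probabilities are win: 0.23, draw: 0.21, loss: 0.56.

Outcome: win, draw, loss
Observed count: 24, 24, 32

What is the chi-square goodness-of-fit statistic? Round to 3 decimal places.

Expected counts E_i = n·p_i: 80×0.23 = 18.4, 80×0.21 = 16.8, 80×0.56 = 44.8.
cat         O        E   (O−E)²/E
win        24     18.4     1.7043
draw       24     16.8     3.0857
loss       32     44.8     3.6571
Sum = 8.447

8.447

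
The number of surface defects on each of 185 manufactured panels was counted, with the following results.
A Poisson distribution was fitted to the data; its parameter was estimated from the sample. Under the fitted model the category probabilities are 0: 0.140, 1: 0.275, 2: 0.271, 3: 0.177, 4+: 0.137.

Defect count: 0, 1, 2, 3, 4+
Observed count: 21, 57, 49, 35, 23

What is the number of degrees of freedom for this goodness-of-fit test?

There are k = 5 categories and 1 parameter estimated from the data, so df = 5 − 1 − 1 = 3.

3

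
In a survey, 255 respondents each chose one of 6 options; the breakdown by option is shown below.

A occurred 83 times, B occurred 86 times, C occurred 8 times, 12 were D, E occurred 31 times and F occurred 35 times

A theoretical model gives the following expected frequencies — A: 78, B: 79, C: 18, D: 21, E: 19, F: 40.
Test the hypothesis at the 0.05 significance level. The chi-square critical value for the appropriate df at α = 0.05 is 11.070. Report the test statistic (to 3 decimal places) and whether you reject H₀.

18.557; reject

A: (83 − 78)²/78 = 25/78 = 0.3205
B: (86 − 79)²/79 = 49/79 = 0.6203
C: (8 − 18)²/18 = 100/18 = 5.5556
D: (12 − 21)²/21 = 81/21 = 3.8571
E: (31 − 19)²/19 = 144/19 = 7.5789
F: (35 − 40)²/40 = 25/40 = 0.6250
Sum = 18.557
df = 5. Since 18.557 > 11.070, we reject H₀.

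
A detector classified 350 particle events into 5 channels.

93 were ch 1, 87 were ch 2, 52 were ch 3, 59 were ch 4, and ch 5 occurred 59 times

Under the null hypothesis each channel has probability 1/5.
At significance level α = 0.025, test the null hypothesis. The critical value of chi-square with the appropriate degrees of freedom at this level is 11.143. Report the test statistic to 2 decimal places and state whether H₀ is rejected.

Expected count for each of the 5 categories: 350/5 = 70.
ch 1: (93 − 70)²/70 = 529/70 = 7.557
ch 2: (87 − 70)²/70 = 289/70 = 4.129
ch 3: (52 − 70)²/70 = 324/70 = 4.629
ch 4: (59 − 70)²/70 = 121/70 = 1.729
ch 5: (59 − 70)²/70 = 121/70 = 1.729
Sum = 19.77
df = 4. Since 19.77 > 11.143, we reject H₀.

19.77; reject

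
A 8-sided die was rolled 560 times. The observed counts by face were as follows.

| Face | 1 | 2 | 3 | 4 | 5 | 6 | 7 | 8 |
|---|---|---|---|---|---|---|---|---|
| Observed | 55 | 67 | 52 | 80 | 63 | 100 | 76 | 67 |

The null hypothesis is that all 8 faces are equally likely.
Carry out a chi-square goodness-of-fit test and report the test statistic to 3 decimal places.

23.600

Expected count for each of the 8 categories: 560/8 = 70.
1: (55 − 70)²/70 = 225/70 = 3.2143
2: (67 − 70)²/70 = 9/70 = 0.1286
3: (52 − 70)²/70 = 324/70 = 4.6286
4: (80 − 70)²/70 = 100/70 = 1.4286
5: (63 − 70)²/70 = 49/70 = 0.7000
6: (100 − 70)²/70 = 900/70 = 12.8571
7: (76 − 70)²/70 = 36/70 = 0.5143
8: (67 − 70)²/70 = 9/70 = 0.1286
Sum = 23.600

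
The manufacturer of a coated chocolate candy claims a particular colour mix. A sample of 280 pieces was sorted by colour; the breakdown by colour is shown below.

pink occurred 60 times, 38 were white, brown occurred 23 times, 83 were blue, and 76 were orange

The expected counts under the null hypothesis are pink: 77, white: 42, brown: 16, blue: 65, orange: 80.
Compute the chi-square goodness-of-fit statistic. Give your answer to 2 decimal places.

cat         O        E   (O−E)²/E
pink       60       77      3.753
white      38       42      0.381
brown      23       16      3.063
blue       83       65      4.985
orange     76       80      0.200
Sum = 12.38

12.38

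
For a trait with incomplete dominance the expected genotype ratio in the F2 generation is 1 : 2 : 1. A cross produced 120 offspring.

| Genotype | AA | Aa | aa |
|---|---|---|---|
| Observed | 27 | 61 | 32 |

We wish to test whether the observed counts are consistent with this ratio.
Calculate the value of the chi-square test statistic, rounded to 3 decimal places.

Ratio total = 4. Expected counts: 120×1/4 = 30, 120×2/4 = 60, 120×1/4 = 30.
χ² = (27−30)²/30 + (61−60)²/60 + (32−30)²/30
   = 0.3000 + 0.0167 + 0.1333
Sum = 0.450

0.450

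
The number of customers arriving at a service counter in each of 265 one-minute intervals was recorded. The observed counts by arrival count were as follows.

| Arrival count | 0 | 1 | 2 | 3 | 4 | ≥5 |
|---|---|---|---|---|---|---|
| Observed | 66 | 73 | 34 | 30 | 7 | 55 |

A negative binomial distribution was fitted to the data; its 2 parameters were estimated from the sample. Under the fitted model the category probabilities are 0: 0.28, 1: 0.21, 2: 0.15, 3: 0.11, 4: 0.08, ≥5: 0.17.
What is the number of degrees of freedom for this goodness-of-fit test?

3

There are k = 6 categories and 2 parameters estimated from the data, so df = 6 − 1 − 2 = 3.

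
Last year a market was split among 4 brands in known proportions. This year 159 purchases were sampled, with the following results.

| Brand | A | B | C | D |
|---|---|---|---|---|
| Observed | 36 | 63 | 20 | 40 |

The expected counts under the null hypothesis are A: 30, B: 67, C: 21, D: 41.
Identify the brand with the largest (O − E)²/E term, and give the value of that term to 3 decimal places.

A, 1.200

A: (36 − 30)²/30 = 36/30 = 1.2000
B: (63 − 67)²/67 = 16/67 = 0.2388
C: (20 − 21)²/21 = 1/21 = 0.0476
D: (40 − 41)²/41 = 1/41 = 0.0244
The largest term is for A: 1.200.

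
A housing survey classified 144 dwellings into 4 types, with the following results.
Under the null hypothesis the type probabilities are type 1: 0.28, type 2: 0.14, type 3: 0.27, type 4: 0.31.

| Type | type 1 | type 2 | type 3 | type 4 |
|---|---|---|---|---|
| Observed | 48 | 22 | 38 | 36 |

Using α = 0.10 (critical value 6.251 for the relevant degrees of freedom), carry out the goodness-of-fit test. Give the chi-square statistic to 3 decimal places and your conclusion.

3.323; do not reject

Expected counts E_i = n·p_i: 144×0.28 = 40.32, 144×0.14 = 20.16, 144×0.27 = 38.88, 144×0.31 = 44.64.
cat         O        E   (O−E)²/E
type 1     48    40.32     1.4629
type 2     22    20.16     0.1679
type 3     38    38.88     0.0199
type 4     36    44.64     1.6723
Sum = 3.323
df = 3. Since 3.323 < 6.251, we do not reject H₀.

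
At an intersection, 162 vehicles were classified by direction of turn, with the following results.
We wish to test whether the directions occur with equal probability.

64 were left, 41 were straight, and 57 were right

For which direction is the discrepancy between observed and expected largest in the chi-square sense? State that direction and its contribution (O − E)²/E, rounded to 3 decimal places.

straight, 3.130

Expected count for each of the 3 categories: 162/3 = 54.
χ² = (64−54)²/54 + (41−54)²/54 + (57−54)²/54
   = 1.8519 + 3.1296 + 0.1667
The largest term is for straight: 3.130.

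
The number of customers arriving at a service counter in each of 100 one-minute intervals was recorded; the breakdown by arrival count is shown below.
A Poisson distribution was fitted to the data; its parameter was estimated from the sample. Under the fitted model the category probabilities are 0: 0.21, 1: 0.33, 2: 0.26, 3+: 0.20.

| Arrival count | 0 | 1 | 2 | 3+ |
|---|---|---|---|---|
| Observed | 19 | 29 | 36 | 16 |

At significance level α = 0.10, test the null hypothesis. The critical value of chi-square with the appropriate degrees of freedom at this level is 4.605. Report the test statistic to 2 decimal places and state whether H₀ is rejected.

Expected counts E_i = n·p_i: 100×0.21 = 21, 100×0.33 = 33, 100×0.26 = 26, 100×0.20 = 20.
0: (19 − 21)²/21 = 4/21 = 0.190
1: (29 − 33)²/33 = 16/33 = 0.485
2: (36 − 26)²/26 = 100/26 = 3.846
3+: (16 − 20)²/20 = 16/20 = 0.800
Sum = 5.32
df = 2. Since 5.32 > 4.605, we reject H₀.

5.32; reject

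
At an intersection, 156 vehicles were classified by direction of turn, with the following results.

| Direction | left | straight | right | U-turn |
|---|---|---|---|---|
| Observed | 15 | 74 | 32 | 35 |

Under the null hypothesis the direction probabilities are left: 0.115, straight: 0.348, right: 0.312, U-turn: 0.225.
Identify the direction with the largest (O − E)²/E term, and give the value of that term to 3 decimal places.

straight, 7.157

Expected counts E_i = n·p_i: 156×0.115 = 17.94, 156×0.348 = 54.288, 156×0.312 = 48.672, 156×0.225 = 35.1.
cat           O        E   (O−E)²/E
left         15    17.94     0.4818
straight     74   54.288     7.1574
right        32   48.672     5.7108
U-turn       35     35.1     0.0003
The largest term is for straight: 7.157.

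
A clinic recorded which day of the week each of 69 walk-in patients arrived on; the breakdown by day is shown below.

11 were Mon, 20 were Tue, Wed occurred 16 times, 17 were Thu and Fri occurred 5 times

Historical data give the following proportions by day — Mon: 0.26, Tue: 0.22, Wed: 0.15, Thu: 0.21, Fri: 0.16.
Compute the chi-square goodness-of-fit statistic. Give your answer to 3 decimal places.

11.039

Expected counts E_i = n·p_i: 69×0.26 = 17.94, 69×0.22 = 15.18, 69×0.15 = 10.35, 69×0.21 = 14.49, 69×0.16 = 11.04.
Mon: (11 − 17.94)²/17.94 = 48.1636/17.94 = 2.6847
Tue: (20 − 15.18)²/15.18 = 23.2324/15.18 = 1.5305
Wed: (16 − 10.35)²/10.35 = 31.9225/10.35 = 3.0843
Thu: (17 − 14.49)²/14.49 = 6.3001/14.49 = 0.4348
Fri: (5 − 11.04)²/11.04 = 36.4816/11.04 = 3.3045
Sum = 11.039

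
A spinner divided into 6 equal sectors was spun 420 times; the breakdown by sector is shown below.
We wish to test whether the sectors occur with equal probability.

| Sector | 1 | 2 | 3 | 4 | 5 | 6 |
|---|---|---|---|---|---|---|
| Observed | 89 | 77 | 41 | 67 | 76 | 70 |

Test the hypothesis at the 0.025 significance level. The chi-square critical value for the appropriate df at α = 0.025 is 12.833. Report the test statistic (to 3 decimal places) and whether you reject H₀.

18.514; reject

Expected count for each of the 6 categories: 420/6 = 70.
cat         O        E   (O−E)²/E
1          89       70     5.1571
2          77       70     0.7000
3          41       70    12.0143
4          67       70     0.1286
5          76       70     0.5143
6          70       70     0.0000
Sum = 18.514
df = 5. Since 18.514 > 12.833, we reject H₀.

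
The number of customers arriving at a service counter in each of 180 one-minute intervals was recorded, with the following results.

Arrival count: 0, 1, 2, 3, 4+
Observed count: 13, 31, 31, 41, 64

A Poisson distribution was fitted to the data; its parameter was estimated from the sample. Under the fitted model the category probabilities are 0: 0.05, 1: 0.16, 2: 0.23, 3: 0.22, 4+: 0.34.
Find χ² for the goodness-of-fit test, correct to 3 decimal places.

4.736

Expected counts E_i = n·p_i: 180×0.05 = 9, 180×0.16 = 28.8, 180×0.23 = 41.4, 180×0.22 = 39.6, 180×0.34 = 61.2.
0: (13 − 9)²/9 = 16/9 = 1.7778
1: (31 − 28.8)²/28.8 = 4.84/28.8 = 0.1681
2: (31 − 41.4)²/41.4 = 108.16/41.4 = 2.6126
3: (41 − 39.6)²/39.6 = 1.96/39.6 = 0.0495
4+: (64 − 61.2)²/61.2 = 7.84/61.2 = 0.1281
Sum = 4.736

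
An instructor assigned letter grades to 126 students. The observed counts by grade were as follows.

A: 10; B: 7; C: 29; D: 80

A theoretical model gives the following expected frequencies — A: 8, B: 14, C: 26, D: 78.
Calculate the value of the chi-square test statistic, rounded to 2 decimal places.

4.40

cat         O        E   (O−E)²/E
A          10        8      0.500
B           7       14      3.500
C          29       26      0.346
D          80       78      0.051
Sum = 4.40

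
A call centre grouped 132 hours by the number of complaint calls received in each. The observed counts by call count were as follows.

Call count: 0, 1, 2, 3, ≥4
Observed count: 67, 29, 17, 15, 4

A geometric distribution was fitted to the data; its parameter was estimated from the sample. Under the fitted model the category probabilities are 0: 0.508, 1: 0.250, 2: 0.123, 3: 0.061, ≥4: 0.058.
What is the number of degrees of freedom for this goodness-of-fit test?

3

There are k = 5 categories and 1 parameter estimated from the data, so df = 5 − 1 − 1 = 3.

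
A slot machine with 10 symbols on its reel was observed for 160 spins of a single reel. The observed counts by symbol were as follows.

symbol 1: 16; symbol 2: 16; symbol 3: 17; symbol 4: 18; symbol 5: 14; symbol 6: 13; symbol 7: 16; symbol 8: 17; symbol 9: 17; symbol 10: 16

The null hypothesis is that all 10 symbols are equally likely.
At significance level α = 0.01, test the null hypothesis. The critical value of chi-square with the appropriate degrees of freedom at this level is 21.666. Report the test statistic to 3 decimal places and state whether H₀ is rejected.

1.250; do not reject

Under H₀ each category has probability 1/10, so each expected count is 160/10 = 16.
symbol 1: (16 − 16)²/16 = 0/16 = 0.0000
symbol 2: (16 − 16)²/16 = 0/16 = 0.0000
symbol 3: (17 − 16)²/16 = 1/16 = 0.0625
symbol 4: (18 − 16)²/16 = 4/16 = 0.2500
symbol 5: (14 − 16)²/16 = 4/16 = 0.2500
symbol 6: (13 − 16)²/16 = 9/16 = 0.5625
symbol 7: (16 − 16)²/16 = 0/16 = 0.0000
symbol 8: (17 − 16)²/16 = 1/16 = 0.0625
symbol 9: (17 − 16)²/16 = 1/16 = 0.0625
symbol 10: (16 − 16)²/16 = 0/16 = 0.0000
Sum = 1.250
df = 9. Since 1.250 < 21.666, we do not reject H₀.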